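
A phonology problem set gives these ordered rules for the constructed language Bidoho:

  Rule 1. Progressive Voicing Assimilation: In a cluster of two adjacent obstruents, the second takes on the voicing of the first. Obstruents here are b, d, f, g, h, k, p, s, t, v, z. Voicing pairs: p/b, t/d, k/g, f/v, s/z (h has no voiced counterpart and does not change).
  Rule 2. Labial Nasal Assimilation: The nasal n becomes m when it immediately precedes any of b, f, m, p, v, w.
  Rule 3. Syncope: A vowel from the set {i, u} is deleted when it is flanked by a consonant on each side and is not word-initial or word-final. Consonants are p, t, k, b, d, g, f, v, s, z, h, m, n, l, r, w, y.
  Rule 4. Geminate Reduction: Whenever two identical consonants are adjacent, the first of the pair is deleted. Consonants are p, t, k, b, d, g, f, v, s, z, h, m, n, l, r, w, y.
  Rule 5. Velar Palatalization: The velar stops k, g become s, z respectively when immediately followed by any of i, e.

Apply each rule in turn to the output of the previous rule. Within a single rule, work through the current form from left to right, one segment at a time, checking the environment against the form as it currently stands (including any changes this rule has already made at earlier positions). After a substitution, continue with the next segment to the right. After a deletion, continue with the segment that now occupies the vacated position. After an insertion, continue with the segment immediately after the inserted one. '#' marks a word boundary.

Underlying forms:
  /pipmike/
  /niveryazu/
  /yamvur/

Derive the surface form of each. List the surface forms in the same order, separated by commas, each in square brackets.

[pmse], [nveryazu], [yamvr]

/pipmike/:
  Rule 1 Progressive Voicing Assimilation: no change — [pipmike]
  Rule 2 Labial Nasal Assimilation: no change — [pipmike]
  Rule 3 Syncope: [pipmike] → [ppmke]
  Rule 4 Geminate Reduction: [ppmke] → [pmke]
  Rule 5 Velar Palatalization: [pmke] → [pmse]
/niveryazu/:
  Rule 1 Progressive Voicing Assimilation: no change — [niveryazu]
  Rule 2 Labial Nasal Assimilation: no change — [niveryazu]
  Rule 3 Syncope: [niveryazu] → [nveryazu]
  Rule 4 Geminate Reduction: no change — [nveryazu]
  Rule 5 Velar Palatalization: no change — [nveryazu]
/yamvur/:
  Rule 1 Progressive Voicing Assimilation: no change — [yamvur]
  Rule 2 Labial Nasal Assimilation: no change — [yamvur]
  Rule 3 Syncope: [yamvur] → [yamvr]
  Rule 4 Geminate Reduction: no change — [yamvr]
  Rule 5 Velar Palatalization: no change — [yamvr]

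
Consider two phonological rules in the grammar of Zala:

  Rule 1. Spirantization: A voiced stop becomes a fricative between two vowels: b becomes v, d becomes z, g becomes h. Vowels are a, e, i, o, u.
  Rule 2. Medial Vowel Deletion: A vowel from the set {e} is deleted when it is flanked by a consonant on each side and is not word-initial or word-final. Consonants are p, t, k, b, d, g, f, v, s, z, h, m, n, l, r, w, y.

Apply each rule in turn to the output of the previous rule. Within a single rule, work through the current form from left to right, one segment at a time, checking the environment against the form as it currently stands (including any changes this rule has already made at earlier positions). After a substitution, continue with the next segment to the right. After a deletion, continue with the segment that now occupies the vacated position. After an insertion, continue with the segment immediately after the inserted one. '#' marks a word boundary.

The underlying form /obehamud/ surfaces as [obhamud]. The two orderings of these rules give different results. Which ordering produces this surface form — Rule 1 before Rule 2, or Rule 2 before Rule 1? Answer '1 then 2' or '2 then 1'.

Order 1 then 2:
  1 Spirantization: [obehamud] → [ovehamud]
  2 Medial Vowel Deletion: [ovehamud] → [ovhamud]
  result: [ovhamud]
Order 2 then 1:
  2 Medial Vowel Deletion: [obehamud] → [obhamud]
  1 Spirantization: no change — [obhamud]
  result: [obhamud]

2 then 1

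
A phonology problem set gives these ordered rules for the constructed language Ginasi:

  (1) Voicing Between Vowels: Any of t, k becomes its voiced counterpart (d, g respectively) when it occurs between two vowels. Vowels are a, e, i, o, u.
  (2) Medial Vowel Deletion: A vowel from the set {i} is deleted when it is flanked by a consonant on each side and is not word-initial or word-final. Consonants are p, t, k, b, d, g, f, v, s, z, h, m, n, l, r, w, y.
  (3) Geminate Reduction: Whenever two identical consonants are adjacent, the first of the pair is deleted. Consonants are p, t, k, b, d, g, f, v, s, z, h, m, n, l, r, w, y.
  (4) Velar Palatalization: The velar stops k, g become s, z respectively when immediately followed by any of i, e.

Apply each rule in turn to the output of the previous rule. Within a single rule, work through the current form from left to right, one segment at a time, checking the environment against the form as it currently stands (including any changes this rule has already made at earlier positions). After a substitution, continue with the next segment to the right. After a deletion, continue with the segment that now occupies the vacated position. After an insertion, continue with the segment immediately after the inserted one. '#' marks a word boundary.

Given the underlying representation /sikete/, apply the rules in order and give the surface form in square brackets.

(1) Voicing Between Vowels: [sikete] → [sigede]
(2) Medial Vowel Deletion: [sigede] → [sgede]
(3) Geminate Reduction: no change — [sgede]
(4) Velar Palatalization: [sgede] → [szede]

[szede]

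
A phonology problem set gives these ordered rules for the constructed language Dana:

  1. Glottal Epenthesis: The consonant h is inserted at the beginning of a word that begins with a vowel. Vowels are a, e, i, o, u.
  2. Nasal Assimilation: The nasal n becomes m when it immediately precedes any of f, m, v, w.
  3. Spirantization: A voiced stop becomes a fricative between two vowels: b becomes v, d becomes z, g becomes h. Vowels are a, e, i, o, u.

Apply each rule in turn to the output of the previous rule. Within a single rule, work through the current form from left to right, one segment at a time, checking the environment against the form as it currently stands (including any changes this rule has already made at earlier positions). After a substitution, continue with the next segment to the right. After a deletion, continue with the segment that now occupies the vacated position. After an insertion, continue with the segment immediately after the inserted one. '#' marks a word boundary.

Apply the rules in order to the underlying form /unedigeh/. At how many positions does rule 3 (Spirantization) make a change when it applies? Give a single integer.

2

1 Glottal Epenthesis: [unedigeh] → [hunedigeh]
2 Nasal Assimilation: no change — [hunedigeh]
3 Spirantization: [hunedigeh] → [huneziheh]
Rule 3 changed 2 position(s).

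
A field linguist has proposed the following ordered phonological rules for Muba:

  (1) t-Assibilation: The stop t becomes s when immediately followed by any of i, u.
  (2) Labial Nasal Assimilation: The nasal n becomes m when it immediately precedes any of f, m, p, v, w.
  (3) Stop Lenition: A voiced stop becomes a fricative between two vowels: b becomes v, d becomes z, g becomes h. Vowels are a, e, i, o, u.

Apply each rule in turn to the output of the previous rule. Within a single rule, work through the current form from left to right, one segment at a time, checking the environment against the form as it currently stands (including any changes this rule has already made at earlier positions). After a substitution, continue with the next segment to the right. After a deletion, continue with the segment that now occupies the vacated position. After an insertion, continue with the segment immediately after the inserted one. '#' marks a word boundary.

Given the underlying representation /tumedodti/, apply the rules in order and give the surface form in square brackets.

(1) t-Assibilation: [tumedodti] → [sumedodsi]
(2) Labial Nasal Assimilation: no change — [sumedodsi]
(3) Stop Lenition: [sumedodsi] → [sumezodsi]

[sumezodsi]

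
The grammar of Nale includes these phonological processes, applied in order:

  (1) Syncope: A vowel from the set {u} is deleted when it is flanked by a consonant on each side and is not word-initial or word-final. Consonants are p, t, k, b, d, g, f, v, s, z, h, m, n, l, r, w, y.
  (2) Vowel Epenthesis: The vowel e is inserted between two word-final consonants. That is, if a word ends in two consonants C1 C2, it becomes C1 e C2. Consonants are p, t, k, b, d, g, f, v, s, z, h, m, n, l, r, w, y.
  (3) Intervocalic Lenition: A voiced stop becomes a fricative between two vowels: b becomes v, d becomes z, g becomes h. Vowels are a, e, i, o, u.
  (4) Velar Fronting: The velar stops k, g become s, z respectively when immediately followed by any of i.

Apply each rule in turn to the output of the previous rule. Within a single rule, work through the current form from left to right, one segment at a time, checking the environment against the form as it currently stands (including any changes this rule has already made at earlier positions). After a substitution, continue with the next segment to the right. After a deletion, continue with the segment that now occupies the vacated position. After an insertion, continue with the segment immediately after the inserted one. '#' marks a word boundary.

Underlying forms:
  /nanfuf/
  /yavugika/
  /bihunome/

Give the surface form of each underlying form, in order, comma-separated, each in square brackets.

/nanfuf/:
  (1) Syncope: [nanfuf] → [nanff]
  (2) Vowel Epenthesis: [nanff] → [nanfef]
  (3) Intervocalic Lenition: no change — [nanfef]
  (4) Velar Fronting: no change — [nanfef]
/yavugika/:
  (1) Syncope: [yavugika] → [yavgika]
  (2) Vowel Epenthesis: no change — [yavgika]
  (3) Intervocalic Lenition: no change — [yavgika]
  (4) Velar Fronting: [yavgika] → [yavzika]
/bihunome/:
  (1) Syncope: [bihunome] → [bihnome]
  (2) Vowel Epenthesis: no change — [bihnome]
  (3) Intervocalic Lenition: no change — [bihnome]
  (4) Velar Fronting: no change — [bihnome]

[nanfef], [yavzika], [bihnome]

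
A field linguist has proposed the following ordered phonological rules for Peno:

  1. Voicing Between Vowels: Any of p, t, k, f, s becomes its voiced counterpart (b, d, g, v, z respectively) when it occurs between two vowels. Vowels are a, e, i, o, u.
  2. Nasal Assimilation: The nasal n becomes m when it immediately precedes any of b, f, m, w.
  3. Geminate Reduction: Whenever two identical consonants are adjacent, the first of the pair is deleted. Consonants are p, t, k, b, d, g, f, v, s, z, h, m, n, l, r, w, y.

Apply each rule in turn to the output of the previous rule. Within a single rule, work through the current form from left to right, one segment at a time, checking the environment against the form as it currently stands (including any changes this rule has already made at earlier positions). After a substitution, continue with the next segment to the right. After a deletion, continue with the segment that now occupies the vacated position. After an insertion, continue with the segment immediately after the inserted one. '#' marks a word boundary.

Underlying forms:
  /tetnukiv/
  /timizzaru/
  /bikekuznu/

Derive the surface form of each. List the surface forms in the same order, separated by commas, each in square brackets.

/tetnukiv/:
  1 Voicing Between Vowels: [tetnukiv] → [tetnugiv]
  2 Nasal Assimilation: no change — [tetnugiv]
  3 Geminate Reduction: no change — [tetnugiv]
/timizzaru/:
  1 Voicing Between Vowels: no change — [timizzaru]
  2 Nasal Assimilation: no change — [timizzaru]
  3 Geminate Reduction: [timizzaru] → [timizaru]
/bikekuznu/:
  1 Voicing Between Vowels: [bikekuznu] → [bigeguznu]
  2 Nasal Assimilation: no change — [bigeguznu]
  3 Geminate Reduction: no change — [bigeguznu]

[tetnugiv], [timizaru], [bigeguznu]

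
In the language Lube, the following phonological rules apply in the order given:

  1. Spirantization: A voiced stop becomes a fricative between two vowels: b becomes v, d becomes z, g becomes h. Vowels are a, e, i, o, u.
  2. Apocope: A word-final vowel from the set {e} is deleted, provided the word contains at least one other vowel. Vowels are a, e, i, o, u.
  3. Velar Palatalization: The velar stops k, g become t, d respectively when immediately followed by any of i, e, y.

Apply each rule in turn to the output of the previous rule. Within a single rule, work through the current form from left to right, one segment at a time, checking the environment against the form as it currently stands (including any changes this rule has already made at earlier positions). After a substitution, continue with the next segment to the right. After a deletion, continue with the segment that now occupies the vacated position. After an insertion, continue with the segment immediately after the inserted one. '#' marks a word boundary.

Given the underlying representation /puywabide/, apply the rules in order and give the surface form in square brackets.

[puywaviz]

1 Spirantization: [puywabide] → [puywavize]
2 Apocope: [puywavize] → [puywaviz]
3 Velar Palatalization: no change — [puywaviz]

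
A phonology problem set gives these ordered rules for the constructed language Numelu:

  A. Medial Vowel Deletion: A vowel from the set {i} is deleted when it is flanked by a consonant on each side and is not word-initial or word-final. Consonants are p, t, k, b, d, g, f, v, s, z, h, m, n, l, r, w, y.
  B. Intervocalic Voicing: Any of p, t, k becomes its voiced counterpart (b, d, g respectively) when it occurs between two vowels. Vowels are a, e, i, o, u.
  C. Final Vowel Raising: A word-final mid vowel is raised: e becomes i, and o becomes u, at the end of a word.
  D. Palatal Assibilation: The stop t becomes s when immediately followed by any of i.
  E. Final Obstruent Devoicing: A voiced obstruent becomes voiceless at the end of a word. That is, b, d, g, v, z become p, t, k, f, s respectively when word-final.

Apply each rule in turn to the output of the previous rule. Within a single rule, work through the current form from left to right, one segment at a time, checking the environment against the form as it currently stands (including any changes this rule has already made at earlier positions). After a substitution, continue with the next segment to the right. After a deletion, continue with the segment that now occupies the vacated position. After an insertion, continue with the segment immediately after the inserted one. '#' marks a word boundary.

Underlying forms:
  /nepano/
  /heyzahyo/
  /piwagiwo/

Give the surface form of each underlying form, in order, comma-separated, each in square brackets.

[nebanu], [heyzahyu], [pwagwu]

/nepano/:
  A Medial Vowel Deletion: no change — [nepano]
  B Intervocalic Voicing: [nepano] → [nebano]
  C Final Vowel Raising: [nebano] → [nebanu]
  D Palatal Assibilation: no change — [nebanu]
  E Final Obstruent Devoicing: no change — [nebanu]
/heyzahyo/:
  A Medial Vowel Deletion: no change — [heyzahyo]
  B Intervocalic Voicing: no change — [heyzahyo]
  C Final Vowel Raising: [heyzahyo] → [heyzahyu]
  D Palatal Assibilation: no change — [heyzahyu]
  E Final Obstruent Devoicing: no change — [heyzahyu]
/piwagiwo/:
  A Medial Vowel Deletion: [piwagiwo] → [pwagwo]
  B Intervocalic Voicing: no change — [pwagwo]
  C Final Vowel Raising: [pwagwo] → [pwagwu]
  D Palatal Assibilation: no change — [pwagwu]
  E Final Obstruent Devoicing: no change — [pwagwu]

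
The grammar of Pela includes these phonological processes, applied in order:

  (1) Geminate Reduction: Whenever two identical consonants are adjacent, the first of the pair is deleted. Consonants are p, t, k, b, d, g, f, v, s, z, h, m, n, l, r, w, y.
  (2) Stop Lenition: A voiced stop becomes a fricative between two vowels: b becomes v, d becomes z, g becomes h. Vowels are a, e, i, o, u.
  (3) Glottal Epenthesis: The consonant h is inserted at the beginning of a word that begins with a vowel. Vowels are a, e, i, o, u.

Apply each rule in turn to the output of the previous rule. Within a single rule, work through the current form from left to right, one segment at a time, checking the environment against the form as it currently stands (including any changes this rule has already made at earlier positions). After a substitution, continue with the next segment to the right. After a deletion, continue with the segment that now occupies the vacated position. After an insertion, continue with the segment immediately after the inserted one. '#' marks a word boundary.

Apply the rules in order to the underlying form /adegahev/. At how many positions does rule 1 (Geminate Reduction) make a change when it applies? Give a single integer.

(1) Geminate Reduction: no change — [adegahev]
(2) Stop Lenition: [adegahev] → [azehahev]
(3) Glottal Epenthesis: [azehahev] → [hazehahev]
Rule 1 changed 0 position(s).

0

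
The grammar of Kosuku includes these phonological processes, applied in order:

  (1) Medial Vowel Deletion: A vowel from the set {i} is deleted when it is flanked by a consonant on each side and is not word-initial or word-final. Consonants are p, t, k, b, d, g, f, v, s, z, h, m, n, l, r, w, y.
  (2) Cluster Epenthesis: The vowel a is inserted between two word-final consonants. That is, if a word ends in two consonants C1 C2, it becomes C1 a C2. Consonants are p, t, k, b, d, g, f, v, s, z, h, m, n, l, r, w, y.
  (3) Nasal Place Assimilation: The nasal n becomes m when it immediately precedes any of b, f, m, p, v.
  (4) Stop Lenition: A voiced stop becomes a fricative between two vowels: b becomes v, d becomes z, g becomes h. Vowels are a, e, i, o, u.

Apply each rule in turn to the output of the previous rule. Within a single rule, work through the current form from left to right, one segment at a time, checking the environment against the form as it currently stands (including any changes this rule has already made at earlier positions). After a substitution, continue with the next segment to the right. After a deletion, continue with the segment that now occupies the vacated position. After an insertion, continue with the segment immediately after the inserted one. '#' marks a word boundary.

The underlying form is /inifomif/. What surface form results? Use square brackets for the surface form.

(1) Medial Vowel Deletion: [inifomif] → [infomf]
(2) Cluster Epenthesis: [infomf] → [infomaf]
(3) Nasal Place Assimilation: [infomaf] → [imfomaf]
(4) Stop Lenition: no change — [imfomaf]

[imfomaf]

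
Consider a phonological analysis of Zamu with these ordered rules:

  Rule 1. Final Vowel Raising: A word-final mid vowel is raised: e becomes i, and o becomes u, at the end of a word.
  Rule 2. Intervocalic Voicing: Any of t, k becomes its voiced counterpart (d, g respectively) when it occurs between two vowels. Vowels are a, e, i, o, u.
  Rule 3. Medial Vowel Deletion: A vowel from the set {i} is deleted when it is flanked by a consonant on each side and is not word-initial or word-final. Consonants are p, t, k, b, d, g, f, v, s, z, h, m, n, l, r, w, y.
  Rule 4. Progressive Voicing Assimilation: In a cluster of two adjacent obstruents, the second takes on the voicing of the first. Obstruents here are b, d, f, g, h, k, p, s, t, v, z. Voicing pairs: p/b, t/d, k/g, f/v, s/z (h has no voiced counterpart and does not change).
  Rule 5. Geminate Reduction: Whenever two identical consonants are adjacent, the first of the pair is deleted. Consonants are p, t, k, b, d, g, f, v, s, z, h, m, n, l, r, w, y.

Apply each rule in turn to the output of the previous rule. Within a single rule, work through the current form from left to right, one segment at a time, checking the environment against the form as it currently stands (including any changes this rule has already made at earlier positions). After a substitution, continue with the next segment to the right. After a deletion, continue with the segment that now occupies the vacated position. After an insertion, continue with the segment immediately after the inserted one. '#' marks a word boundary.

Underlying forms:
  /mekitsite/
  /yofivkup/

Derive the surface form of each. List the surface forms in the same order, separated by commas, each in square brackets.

[megdzdi], [yofkup]

/mekitsite/:
  Rule 1 Final Vowel Raising: [mekitsite] → [mekitsiti]
  Rule 2 Intervocalic Voicing: [mekitsiti] → [megitsidi]
  Rule 3 Medial Vowel Deletion: [megitsidi] → [megtsdi]
  Rule 4 Progressive Voicing Assimilation: [megtsdi] → [megdzdi]
  Rule 5 Geminate Reduction: no change — [megdzdi]
/yofivkup/:
  Rule 1 Final Vowel Raising: no change — [yofivkup]
  Rule 2 Intervocalic Voicing: no change — [yofivkup]
  Rule 3 Medial Vowel Deletion: [yofivkup] → [yofvkup]
  Rule 4 Progressive Voicing Assimilation: [yofvkup] → [yoffkup]
  Rule 5 Geminate Reduction: [yoffkup] → [yofkup]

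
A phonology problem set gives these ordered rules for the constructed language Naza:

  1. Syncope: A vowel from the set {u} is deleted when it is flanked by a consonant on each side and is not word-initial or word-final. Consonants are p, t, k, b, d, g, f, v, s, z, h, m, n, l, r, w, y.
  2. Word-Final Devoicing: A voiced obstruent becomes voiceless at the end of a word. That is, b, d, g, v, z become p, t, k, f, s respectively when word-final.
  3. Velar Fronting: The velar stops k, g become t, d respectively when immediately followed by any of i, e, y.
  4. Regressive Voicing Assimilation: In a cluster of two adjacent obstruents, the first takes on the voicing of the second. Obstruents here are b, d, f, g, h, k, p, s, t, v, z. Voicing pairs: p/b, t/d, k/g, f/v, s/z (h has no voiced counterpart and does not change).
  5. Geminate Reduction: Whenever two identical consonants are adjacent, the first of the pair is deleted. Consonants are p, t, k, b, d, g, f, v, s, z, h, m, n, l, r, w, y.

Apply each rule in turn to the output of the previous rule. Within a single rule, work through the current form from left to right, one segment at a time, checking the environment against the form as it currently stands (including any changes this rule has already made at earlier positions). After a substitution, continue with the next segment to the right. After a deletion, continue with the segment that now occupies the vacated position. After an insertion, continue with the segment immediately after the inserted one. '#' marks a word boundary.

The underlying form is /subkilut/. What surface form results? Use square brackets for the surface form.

[zptilt]

1 Syncope: [subkilut] → [sbkilt]
2 Word-Final Devoicing: no change — [sbkilt]
3 Velar Fronting: [sbkilt] → [sbtilt]
4 Regressive Voicing Assimilation: [sbtilt] → [zptilt]
5 Geminate Reduction: no change — [zptilt]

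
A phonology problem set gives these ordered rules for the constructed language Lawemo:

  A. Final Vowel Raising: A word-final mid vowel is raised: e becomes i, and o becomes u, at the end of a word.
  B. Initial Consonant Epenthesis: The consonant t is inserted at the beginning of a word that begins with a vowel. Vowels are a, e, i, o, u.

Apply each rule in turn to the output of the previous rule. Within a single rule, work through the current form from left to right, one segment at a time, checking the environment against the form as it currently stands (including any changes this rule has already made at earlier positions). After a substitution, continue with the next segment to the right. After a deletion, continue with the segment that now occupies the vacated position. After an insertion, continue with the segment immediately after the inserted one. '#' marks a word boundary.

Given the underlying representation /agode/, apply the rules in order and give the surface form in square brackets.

[tagodi]

A Final Vowel Raising: [agode] → [agodi]
B Initial Consonant Epenthesis: [agodi] → [tagodi]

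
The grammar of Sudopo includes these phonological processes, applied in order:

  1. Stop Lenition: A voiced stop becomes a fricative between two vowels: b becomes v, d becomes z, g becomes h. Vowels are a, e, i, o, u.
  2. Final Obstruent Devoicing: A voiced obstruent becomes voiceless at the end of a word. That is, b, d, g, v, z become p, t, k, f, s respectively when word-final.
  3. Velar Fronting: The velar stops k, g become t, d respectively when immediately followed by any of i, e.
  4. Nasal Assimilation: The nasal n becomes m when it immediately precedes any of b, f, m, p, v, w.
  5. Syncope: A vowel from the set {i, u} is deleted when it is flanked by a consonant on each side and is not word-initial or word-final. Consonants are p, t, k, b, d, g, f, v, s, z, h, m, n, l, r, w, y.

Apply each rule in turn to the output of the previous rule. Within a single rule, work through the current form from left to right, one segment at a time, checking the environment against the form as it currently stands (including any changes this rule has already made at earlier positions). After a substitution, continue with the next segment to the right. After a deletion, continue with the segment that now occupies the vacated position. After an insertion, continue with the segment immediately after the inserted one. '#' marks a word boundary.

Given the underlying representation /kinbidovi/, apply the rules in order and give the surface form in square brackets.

[tmbzovi]

1 Stop Lenition: [kinbidovi] → [kinbizovi]
2 Final Obstruent Devoicing: no change — [kinbizovi]
3 Velar Fronting: [kinbizovi] → [tinbizovi]
4 Nasal Assimilation: [tinbizovi] → [timbizovi]
5 Syncope: [timbizovi] → [tmbzovi]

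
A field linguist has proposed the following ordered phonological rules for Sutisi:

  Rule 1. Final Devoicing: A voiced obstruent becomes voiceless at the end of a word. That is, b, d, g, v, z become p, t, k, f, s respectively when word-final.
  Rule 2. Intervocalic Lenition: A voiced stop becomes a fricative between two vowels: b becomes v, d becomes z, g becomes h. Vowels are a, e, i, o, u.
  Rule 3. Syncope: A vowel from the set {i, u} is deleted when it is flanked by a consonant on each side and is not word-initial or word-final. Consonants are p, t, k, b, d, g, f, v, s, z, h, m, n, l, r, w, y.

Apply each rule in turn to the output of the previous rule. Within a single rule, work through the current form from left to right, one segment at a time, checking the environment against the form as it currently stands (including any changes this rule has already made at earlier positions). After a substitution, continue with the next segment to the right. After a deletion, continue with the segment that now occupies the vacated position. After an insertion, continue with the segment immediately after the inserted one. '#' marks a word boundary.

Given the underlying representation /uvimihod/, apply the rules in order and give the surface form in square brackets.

Rule 1 Final Devoicing: [uvimihod] → [uvimihot]
Rule 2 Intervocalic Lenition: no change — [uvimihot]
Rule 3 Syncope: [uvimihot] → [uvmhot]

[uvmhot]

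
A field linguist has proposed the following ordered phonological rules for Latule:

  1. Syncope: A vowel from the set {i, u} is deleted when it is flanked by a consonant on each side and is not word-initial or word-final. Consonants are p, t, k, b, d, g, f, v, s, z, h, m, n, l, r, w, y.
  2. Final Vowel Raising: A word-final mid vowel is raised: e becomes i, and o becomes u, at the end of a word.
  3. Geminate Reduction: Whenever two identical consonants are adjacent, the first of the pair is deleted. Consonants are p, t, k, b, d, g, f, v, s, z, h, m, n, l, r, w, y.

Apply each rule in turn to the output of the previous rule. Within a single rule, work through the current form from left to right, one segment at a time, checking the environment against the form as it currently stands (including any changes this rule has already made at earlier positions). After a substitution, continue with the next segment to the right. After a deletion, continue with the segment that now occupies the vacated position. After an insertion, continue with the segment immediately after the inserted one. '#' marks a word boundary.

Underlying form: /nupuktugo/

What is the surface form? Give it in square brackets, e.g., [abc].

1 Syncope: [nupuktugo] → [npktgo]
2 Final Vowel Raising: [npktgo] → [npktgu]
3 Geminate Reduction: no change — [npktgu]

[npktgu]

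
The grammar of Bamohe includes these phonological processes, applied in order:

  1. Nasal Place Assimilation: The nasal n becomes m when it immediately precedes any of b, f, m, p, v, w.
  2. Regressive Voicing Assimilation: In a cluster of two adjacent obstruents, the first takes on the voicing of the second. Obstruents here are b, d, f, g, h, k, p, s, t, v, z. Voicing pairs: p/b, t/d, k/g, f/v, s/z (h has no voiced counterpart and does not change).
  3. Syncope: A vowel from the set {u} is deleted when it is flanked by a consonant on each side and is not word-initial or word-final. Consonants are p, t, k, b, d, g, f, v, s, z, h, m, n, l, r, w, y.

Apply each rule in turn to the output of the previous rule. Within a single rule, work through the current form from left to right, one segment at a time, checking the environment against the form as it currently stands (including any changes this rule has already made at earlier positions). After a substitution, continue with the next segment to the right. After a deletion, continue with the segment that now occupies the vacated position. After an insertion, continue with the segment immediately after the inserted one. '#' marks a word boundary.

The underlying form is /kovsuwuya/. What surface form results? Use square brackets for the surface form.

1 Nasal Place Assimilation: no change — [kovsuwuya]
2 Regressive Voicing Assimilation: [kovsuwuya] → [kofsuwuya]
3 Syncope: [kofsuwuya] → [kofswya]

[kofswya]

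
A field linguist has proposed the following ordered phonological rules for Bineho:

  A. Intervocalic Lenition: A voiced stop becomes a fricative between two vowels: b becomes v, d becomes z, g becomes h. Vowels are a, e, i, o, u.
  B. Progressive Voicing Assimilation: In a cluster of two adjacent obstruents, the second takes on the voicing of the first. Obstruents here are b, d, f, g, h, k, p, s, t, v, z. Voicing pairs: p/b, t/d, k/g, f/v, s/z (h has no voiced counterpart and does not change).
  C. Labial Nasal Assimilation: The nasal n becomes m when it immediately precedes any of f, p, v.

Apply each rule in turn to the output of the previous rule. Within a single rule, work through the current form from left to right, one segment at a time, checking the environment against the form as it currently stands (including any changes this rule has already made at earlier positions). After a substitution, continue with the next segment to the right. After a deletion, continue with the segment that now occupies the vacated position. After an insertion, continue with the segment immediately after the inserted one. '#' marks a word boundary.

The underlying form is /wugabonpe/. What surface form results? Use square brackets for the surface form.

A Intervocalic Lenition: [wugabonpe] → [wuhavonpe]
B Progressive Voicing Assimilation: no change — [wuhavonpe]
C Labial Nasal Assimilation: [wuhavonpe] → [wuhavompe]

[wuhavompe]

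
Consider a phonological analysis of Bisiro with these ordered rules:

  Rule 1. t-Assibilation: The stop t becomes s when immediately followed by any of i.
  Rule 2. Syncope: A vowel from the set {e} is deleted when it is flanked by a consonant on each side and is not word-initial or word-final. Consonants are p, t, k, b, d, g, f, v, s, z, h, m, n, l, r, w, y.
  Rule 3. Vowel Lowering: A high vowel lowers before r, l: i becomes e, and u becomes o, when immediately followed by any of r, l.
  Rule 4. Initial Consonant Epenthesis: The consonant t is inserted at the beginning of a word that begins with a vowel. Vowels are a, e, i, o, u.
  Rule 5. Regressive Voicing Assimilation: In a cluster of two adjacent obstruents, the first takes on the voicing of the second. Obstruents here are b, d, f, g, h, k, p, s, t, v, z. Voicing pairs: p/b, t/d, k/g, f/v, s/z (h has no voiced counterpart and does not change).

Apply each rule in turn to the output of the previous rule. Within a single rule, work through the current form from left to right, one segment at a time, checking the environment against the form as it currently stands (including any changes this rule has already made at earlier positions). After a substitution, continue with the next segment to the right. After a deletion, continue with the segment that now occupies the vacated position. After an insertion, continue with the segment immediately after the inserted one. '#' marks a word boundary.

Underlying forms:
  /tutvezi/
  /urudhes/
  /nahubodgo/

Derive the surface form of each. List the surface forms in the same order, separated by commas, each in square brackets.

[tudvzi], [toruths], [nahubodgo]

/tutvezi/:
  Rule 1 t-Assibilation: no change — [tutvezi]
  Rule 2 Syncope: [tutvezi] → [tutvzi]
  Rule 3 Vowel Lowering: no change — [tutvzi]
  Rule 4 Initial Consonant Epenthesis: no change — [tutvzi]
  Rule 5 Regressive Voicing Assimilation: [tutvzi] → [tudvzi]
/urudhes/:
  Rule 1 t-Assibilation: no change — [urudhes]
  Rule 2 Syncope: [urudhes] → [urudhs]
  Rule 3 Vowel Lowering: [urudhs] → [orudhs]
  Rule 4 Initial Consonant Epenthesis: [orudhs] → [torudhs]
  Rule 5 Regressive Voicing Assimilation: [torudhs] → [toruths]
/nahubodgo/:
  Rule 1 t-Assibilation: no change — [nahubodgo]
  Rule 2 Syncope: no change — [nahubodgo]
  Rule 3 Vowel Lowering: no change — [nahubodgo]
  Rule 4 Initial Consonant Epenthesis: no change — [nahubodgo]
  Rule 5 Regressive Voicing Assimilation: no change — [nahubodgo]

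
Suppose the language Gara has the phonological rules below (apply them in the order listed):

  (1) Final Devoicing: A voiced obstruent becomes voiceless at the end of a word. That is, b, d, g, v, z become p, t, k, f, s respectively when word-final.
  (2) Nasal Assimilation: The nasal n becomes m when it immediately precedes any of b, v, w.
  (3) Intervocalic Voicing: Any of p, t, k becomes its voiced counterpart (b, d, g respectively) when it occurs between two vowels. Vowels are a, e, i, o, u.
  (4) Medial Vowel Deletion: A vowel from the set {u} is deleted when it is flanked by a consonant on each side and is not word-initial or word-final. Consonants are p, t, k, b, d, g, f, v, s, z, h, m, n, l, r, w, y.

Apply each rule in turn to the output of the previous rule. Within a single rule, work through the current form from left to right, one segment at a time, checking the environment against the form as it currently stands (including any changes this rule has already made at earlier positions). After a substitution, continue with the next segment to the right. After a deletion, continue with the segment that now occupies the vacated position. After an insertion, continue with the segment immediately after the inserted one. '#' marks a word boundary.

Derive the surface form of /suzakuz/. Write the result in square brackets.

[szags]

(1) Final Devoicing: [suzakuz] → [suzakus]
(2) Nasal Assimilation: no change — [suzakus]
(3) Intervocalic Voicing: [suzakus] → [suzagus]
(4) Medial Vowel Deletion: [suzagus] → [szags]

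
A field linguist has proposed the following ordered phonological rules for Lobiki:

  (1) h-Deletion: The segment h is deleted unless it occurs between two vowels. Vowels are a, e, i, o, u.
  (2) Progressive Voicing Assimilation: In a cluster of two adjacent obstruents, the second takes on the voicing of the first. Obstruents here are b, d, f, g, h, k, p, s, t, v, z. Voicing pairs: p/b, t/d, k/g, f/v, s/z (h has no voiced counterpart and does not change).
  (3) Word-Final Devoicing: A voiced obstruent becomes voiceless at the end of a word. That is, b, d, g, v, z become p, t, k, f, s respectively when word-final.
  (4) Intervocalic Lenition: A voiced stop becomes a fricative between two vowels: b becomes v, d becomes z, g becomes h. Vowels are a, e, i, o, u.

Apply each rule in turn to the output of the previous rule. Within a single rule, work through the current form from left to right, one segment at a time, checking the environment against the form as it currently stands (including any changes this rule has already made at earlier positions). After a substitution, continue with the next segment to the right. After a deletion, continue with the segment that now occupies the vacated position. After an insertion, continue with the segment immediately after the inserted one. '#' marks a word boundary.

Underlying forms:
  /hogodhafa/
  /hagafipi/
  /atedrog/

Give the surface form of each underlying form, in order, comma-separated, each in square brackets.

[ohozafa], [ahafipi], [atedrok]

/hogodhafa/:
  (1) h-Deletion: [hogodhafa] → [ogodafa]
  (2) Progressive Voicing Assimilation: no change — [ogodafa]
  (3) Word-Final Devoicing: no change — [ogodafa]
  (4) Intervocalic Lenition: [ogodafa] → [ohozafa]
/hagafipi/:
  (1) h-Deletion: [hagafipi] → [agafipi]
  (2) Progressive Voicing Assimilation: no change — [agafipi]
  (3) Word-Final Devoicing: no change — [agafipi]
  (4) Intervocalic Lenition: [agafipi] → [ahafipi]
/atedrog/:
  (1) h-Deletion: no change — [atedrog]
  (2) Progressive Voicing Assimilation: no change — [atedrog]
  (3) Word-Final Devoicing: [atedrog] → [atedrok]
  (4) Intervocalic Lenition: no change — [atedrok]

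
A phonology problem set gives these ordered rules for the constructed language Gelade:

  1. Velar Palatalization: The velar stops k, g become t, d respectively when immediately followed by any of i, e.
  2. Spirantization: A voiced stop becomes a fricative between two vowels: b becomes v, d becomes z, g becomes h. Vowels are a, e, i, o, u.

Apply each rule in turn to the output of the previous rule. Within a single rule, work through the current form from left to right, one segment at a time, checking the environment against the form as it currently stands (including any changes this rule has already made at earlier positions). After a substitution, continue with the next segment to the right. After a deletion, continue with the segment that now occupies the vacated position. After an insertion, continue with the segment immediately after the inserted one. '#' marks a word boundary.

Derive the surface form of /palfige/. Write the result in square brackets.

[palfize]

1 Velar Palatalization: [palfige] → [palfide]
2 Spirantization: [palfide] → [palfize]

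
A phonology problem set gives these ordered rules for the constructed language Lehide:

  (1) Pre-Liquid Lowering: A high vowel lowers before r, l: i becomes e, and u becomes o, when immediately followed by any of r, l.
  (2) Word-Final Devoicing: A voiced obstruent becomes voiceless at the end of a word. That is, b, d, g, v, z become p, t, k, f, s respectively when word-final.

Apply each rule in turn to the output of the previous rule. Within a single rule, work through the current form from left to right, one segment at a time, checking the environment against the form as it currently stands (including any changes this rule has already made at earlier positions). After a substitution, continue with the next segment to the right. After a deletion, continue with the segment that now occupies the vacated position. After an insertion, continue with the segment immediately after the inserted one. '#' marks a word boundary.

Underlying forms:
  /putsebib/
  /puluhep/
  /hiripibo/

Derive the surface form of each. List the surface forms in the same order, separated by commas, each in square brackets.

/putsebib/:
  (1) Pre-Liquid Lowering: no change — [putsebib]
  (2) Word-Final Devoicing: [putsebib] → [putsebip]
/puluhep/:
  (1) Pre-Liquid Lowering: [puluhep] → [poluhep]
  (2) Word-Final Devoicing: no change — [poluhep]
/hiripibo/:
  (1) Pre-Liquid Lowering: [hiripibo] → [heripibo]
  (2) Word-Final Devoicing: no change — [heripibo]

[putsebip], [poluhep], [heripibo]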